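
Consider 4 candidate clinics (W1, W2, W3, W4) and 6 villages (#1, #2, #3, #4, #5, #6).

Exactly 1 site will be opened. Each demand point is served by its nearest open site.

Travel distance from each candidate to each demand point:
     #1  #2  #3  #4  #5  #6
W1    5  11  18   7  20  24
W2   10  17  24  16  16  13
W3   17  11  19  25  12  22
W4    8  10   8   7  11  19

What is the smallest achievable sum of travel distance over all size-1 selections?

Open {W4}.
  #1→W4 8, #2→W4 10, #3→W4 8, #4→W4 7, #5→W4 11, #6→W4 19  ⇒ total 63.
Compare {W1}: total 85.
Compare {W2}: total 96.
No size-1 selection does better; minimum is 63.

63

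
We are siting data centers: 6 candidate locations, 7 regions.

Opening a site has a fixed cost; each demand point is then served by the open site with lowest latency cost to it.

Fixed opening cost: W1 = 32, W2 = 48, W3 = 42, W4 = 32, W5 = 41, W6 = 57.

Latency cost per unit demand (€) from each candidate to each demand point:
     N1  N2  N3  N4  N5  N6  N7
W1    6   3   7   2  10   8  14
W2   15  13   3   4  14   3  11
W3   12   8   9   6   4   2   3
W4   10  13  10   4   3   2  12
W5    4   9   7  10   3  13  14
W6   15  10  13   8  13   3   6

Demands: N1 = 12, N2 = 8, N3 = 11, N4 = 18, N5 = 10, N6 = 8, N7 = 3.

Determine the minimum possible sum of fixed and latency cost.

Open {W1, W3}: assign each demand point to its cheapest open site.
  N1→W1 12×6=72, N2→W1 8×3=24, N3→W1 11×7=77, N4→W1 18×2=36, N5→W3 10×4=40, N6→W3 8×2=16, N7→W3 3×3=9
  latency cost 274, fixed 74 → total 348.
Compare {W1, W2, W5}: latency cost 228 + fixed 121 = 349.
Compare {W1, W2, W3}: latency cost 230 + fixed 122 = 352.
Compare {W1, W4}: latency cost 291 + fixed 64 = 355.
All other subsets cost ≥ 349. Minimum total cost: 348.

348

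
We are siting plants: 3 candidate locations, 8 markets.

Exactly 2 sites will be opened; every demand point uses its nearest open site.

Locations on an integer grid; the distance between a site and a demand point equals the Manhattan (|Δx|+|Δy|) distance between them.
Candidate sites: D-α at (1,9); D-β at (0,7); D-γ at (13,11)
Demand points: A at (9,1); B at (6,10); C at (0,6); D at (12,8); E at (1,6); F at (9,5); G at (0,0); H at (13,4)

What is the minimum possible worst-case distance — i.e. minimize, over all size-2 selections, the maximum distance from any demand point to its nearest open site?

14

Open {D-α, D-γ}.
  Farthest demand point is A at distance 14 (to D-γ); all others are ≤ 14.
With {D-β, D-γ} the worst case is 14.
With {D-α, D-β} the worst case is 16.
No size-2 selection achieves below 14.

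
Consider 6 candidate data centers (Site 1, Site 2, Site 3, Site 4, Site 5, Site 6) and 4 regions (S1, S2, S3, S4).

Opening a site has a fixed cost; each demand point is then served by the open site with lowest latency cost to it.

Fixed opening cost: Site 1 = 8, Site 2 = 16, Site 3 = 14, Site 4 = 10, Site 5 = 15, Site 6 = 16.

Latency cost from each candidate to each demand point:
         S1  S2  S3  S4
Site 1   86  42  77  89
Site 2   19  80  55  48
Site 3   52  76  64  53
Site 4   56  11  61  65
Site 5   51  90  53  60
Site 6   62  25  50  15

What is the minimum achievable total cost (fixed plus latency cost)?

137

Open {Site 2, Site 4, Site 6}: assign each demand point to its cheapest open site.
  S1→Site 2 19, S2→Site 4 11, S3→Site 6 50, S4→Site 6 15
  latency cost 95, fixed 42 → total 137.
Compare {Site 2, Site 6}: latency cost 109 + fixed 32 = 141.
Compare {Site 1, Site 2, Site 4, Site 6}: latency cost 95 + fixed 50 = 145.
Compare {Site 1, Site 2, Site 6}: latency cost 109 + fixed 40 = 149.
All other subsets cost ≥ 141. Minimum total cost: 137.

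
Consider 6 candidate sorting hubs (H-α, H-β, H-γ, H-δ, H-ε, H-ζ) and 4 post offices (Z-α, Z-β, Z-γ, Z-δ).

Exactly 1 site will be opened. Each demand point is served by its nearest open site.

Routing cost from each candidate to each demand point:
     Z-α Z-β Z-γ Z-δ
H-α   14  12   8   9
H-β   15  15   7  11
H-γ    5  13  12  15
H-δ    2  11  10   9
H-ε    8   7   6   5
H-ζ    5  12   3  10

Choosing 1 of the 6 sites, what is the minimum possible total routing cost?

Open {H-ε}.
  Z-α→H-ε 8, Z-β→H-ε 7, Z-γ→H-ε 6, Z-δ→H-ε 5  ⇒ total 26.
Compare {H-ζ}: total 30.
Compare {H-δ}: total 32.
No size-1 selection does better; minimum is 26.

26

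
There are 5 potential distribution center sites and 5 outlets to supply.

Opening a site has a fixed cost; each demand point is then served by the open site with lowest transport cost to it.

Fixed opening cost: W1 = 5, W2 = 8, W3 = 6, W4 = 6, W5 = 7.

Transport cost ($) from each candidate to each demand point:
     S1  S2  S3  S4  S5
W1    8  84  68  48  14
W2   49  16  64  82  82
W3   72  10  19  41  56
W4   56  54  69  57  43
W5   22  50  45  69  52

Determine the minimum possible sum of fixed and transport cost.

Open {W1, W3}: assign each demand point to its cheapest open site.
  S1→W1 8, S2→W3 10, S3→W3 19, S4→W3 41, S5→W1 14
  transport cost 92, fixed 11 → total 103.
Compare {W1, W3, W4}: transport cost 92 + fixed 17 = 109.
Compare {W1, W3, W5}: transport cost 92 + fixed 18 = 110.
Compare {W1, W2, W3}: transport cost 92 + fixed 19 = 111.
All other subsets cost ≥ 109. Minimum total cost: 103.

103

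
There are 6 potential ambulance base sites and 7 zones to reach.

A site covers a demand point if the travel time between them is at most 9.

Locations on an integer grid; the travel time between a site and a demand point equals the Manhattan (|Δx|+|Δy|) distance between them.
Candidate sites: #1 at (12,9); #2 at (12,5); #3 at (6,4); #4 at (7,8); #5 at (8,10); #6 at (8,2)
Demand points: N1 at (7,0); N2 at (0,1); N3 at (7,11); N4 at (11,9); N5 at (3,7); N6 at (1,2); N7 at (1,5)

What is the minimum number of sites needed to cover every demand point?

Coverage sets (demand points within 9 of each site):
  #1: {N3, N4}
  #2: {N4}
  #3: {N1, N2, N3, N5, N6, N7}
  #4: {N1, N3, N4, N5, N7}
  #5: {N3, N4, N5}
  #6: {N1, N2, N6}
No single site covers all 7 demand points.
But {#1, #3} covers everything, so the minimum is 2.

2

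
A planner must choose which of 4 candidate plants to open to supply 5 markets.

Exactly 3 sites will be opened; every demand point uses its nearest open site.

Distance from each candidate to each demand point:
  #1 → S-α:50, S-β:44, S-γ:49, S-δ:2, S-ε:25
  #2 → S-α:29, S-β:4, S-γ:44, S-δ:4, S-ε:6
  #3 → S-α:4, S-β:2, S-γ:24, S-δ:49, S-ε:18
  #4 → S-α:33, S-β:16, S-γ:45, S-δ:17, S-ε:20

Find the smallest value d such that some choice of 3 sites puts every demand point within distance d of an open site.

Open {#1, #2, #3}.
  Farthest demand point is S-γ at distance 24 (to #3); all others are ≤ 24.
With {#1, #3, #4} the worst case is 24.
With {#2, #3, #4} the worst case is 24.
No size-3 selection achieves below 24.

24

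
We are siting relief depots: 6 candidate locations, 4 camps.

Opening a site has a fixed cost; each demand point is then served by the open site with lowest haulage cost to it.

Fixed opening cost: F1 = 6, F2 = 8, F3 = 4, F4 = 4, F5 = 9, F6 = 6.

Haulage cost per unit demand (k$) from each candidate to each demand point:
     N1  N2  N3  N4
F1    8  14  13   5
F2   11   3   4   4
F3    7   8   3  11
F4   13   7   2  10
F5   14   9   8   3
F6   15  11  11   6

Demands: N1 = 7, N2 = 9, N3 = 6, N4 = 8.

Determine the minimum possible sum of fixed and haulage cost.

Open {F2, F3, F4}: assign each demand point to its cheapest open site.
  N1→F3 7×7=49, N2→F2 9×3=27, N3→F4 6×2=12, N4→F2 8×4=32
  haulage cost 120, fixed 16 → total 136.
Compare {F2, F3, F4, F5}: haulage cost 112 + fixed 25 = 137.
Compare {F2, F3}: haulage cost 126 + fixed 12 = 138.
Compare {F2, F3, F5}: haulage cost 118 + fixed 21 = 139.
All other subsets cost ≥ 137. Minimum total cost: 136.

136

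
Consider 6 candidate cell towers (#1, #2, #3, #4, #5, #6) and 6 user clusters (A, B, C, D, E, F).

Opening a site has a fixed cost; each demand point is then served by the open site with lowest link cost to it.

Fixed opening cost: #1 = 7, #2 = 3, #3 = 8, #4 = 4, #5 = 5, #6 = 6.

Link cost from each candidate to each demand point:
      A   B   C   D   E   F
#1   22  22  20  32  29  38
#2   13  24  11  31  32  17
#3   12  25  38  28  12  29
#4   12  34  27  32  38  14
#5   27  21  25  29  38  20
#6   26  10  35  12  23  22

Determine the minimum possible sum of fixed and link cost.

91

Open {#2, #3, #6}: assign each demand point to its cheapest open site.
  A→#3 12, B→#6 10, C→#2 11, D→#6 12, E→#3 12, F→#2 17
  link cost 74, fixed 17 → total 91.
Compare {#2, #3, #4, #6}: link cost 71 + fixed 21 = 92.
Compare {#2, #6}: link cost 86 + fixed 9 = 95.
Compare {#2, #4, #6}: link cost 82 + fixed 13 = 95.
All other subsets cost ≥ 92. Minimum total cost: 91.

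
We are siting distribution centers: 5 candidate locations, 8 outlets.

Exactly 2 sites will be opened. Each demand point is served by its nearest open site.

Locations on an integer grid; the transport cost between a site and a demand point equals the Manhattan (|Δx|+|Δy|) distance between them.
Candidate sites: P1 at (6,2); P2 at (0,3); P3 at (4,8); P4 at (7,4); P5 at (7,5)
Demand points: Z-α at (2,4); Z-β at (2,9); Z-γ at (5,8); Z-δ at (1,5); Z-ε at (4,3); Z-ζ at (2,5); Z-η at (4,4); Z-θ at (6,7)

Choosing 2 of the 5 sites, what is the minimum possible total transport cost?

25

Open {P2, P3}.
  Z-α→P2 3, Z-β→P3 3, Z-γ→P3 1, Z-δ→P2 3, Z-ε→P2 4, Z-ζ→P2 4, Z-η→P3 4, Z-θ→P3 3  ⇒ total 25.
Compare {P3, P4}: total 30.
Compare {P1, P3}: total 31.
No size-2 selection does better; minimum is 25.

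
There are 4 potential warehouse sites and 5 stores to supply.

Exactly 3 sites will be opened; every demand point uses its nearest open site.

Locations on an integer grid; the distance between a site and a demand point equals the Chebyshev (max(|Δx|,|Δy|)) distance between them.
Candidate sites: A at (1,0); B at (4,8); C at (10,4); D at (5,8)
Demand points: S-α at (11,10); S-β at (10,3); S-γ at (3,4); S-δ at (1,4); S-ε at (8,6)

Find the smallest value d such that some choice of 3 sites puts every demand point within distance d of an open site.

6

Open {A, B, C}.
  Farthest demand point is S-α at distance 6 (to C); all others are ≤ 6.
With {A, B, D} the worst case is 6.
With {A, C, D} the worst case is 6.
No size-3 selection achieves below 6.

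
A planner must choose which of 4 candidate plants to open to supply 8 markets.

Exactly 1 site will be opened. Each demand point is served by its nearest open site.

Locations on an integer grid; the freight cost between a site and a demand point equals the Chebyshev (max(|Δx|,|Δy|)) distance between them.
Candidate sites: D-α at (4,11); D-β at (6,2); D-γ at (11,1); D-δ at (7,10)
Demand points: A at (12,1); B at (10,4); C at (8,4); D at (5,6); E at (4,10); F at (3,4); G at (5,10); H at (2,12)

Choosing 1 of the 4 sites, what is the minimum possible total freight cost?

Open {D-α}.
  A→D-α 10, B→D-α 7, C→D-α 7, D→D-α 5, E→D-α 1, F→D-α 7, G→D-α 1, H→D-α 2  ⇒ total 40.
Compare {D-δ}: total 41.
Compare {D-β}: total 45.
No size-1 selection does better; minimum is 40.

40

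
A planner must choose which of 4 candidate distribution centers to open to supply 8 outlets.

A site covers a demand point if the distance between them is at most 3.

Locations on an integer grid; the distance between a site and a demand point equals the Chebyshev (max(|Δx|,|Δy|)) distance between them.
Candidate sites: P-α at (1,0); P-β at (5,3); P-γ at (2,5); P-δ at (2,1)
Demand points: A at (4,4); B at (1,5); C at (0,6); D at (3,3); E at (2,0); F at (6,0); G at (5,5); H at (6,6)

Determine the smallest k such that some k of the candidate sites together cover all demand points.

2

Coverage sets (demand points within 3 of each site):
  P-α: {D, E}
  P-β: {A, D, E, F, G, H}
  P-γ: {A, B, C, D, G}
  P-δ: {A, D, E}
No single site covers all 8 demand points.
But {P-β, P-γ} covers everything, so the minimum is 2.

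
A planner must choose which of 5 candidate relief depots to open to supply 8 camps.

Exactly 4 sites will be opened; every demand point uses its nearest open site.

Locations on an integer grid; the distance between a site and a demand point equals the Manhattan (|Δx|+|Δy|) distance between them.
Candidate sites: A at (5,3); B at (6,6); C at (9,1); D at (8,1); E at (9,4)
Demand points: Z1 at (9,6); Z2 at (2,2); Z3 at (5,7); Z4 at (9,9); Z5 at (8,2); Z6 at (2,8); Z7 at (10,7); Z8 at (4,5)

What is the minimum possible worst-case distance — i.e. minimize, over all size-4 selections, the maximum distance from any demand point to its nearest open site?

6

Open {A, B, C, D}.
  Farthest demand point is Z4 at distance 6 (to B); all others are ≤ 6.
With {A, B, C, E} the worst case is 6.
With {A, B, D, E} the worst case is 6.
No size-4 selection achieves below 6.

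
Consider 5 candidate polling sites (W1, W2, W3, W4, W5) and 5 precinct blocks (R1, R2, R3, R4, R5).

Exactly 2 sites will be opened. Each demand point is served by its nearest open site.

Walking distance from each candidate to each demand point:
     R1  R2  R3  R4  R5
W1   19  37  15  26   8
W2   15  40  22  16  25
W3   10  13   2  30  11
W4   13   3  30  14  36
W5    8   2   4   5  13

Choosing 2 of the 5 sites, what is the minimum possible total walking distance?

27

Open {W1, W5}.
  R1→W5 8, R2→W5 2, R3→W5 4, R4→W5 5, R5→W1 8  ⇒ total 27.
Compare {W3, W5}: total 28.
Compare {W2, W5}: total 32.
No size-2 selection does better; minimum is 27.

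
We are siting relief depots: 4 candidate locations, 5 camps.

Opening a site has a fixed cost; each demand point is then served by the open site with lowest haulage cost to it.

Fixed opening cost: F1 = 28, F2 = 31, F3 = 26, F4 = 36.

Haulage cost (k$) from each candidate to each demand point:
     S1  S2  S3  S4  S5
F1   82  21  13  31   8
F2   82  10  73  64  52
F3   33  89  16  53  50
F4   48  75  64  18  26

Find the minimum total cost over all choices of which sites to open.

160

Open {F1, F3}: assign each demand point to its cheapest open site.
  S1→F3 33, S2→F1 21, S3→F1 13, S4→F1 31, S5→F1 8
  haulage cost 106, fixed 54 → total 160.
Compare {F1, F4}: haulage cost 108 + fixed 64 = 172.
Compare {F1, F2, F3}: haulage cost 95 + fixed 85 = 180.
Compare {F1}: haulage cost 155 + fixed 28 = 183.
All other subsets cost ≥ 172. Minimum total cost: 160.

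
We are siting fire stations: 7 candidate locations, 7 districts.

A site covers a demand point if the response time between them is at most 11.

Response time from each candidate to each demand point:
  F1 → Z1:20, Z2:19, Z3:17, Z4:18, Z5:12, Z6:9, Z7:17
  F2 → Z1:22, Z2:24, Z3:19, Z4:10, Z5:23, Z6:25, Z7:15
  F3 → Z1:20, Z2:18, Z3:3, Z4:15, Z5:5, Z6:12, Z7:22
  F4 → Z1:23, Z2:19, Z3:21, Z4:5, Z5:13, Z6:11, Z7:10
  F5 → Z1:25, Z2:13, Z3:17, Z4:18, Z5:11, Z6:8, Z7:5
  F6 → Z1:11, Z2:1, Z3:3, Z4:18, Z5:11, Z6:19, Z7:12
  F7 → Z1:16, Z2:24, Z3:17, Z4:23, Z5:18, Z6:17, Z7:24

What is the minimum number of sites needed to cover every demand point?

Coverage sets (demand points within 11 of each site):
  F1: {Z6}
  F2: {Z4}
  F3: {Z3, Z5}
  F4: {Z4, Z6, Z7}
  F5: {Z5, Z6, Z7}
  F6: {Z1, Z2, Z3, Z5}
  F7: {}
No single site covers all 7 demand points.
But {F4, F6} covers everything, so the minimum is 2.

2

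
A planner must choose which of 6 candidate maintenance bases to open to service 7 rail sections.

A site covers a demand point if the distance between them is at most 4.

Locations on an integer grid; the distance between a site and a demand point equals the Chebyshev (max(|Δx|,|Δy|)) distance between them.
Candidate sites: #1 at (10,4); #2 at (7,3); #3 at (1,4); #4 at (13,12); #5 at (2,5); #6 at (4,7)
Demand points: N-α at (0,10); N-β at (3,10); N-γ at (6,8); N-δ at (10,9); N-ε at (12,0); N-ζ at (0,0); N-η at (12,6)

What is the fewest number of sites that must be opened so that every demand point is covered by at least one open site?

4

Coverage sets (demand points within 4 of each site):
  #1: {N-γ, N-ε, N-η}
  #2: {}
  #3: {N-ζ}
  #4: {N-δ}
  #5: {N-γ}
  #6: {N-α, N-β, N-γ}
No 3 sites suffice: every size-3 union leaves at least one demand point uncovered.
But {#1, #3, #4, #6} covers everything, so the minimum is 4.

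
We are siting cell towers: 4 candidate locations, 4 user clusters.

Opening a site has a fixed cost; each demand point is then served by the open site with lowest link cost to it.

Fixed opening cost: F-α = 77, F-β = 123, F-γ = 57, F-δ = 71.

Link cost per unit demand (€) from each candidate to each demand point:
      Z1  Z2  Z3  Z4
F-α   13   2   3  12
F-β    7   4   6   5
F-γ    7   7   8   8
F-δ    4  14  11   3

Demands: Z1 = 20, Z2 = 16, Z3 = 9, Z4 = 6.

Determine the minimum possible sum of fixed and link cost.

305

Open {F-α, F-δ}: assign each demand point to its cheapest open site.
  Z1→F-δ 20×4=80, Z2→F-α 16×2=32, Z3→F-α 9×3=27, Z4→F-δ 6×3=18
  link cost 157, fixed 148 → total 305.
Compare {F-α, F-γ, F-δ}: link cost 157 + fixed 205 = 362.
Compare {F-α, F-γ}: link cost 247 + fixed 134 = 381.
Compare {F-β, F-δ}: link cost 216 + fixed 194 = 410.
All other subsets cost ≥ 362. Minimum total cost: 305.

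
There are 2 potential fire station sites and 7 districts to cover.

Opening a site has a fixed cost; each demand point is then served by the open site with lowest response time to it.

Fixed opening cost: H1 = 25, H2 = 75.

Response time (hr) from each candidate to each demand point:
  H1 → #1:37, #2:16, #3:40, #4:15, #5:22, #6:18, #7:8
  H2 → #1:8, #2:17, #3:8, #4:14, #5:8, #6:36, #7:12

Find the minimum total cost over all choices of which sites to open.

Open {H2}: assign each demand point to its cheapest open site.
  #1→H2 8, #2→H2 17, #3→H2 8, #4→H2 14, #5→H2 8, #6→H2 36, #7→H2 12
  response time 103, fixed 75 → total 178.
Compare {H1, H2}: response time 80 + fixed 100 = 180.
Compare {H1}: response time 156 + fixed 25 = 181.

178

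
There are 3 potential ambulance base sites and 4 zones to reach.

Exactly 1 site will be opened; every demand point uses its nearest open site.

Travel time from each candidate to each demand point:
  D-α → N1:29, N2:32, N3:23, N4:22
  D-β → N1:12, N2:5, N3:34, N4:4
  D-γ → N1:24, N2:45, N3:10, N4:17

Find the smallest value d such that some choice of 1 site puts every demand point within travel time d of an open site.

Open {D-α}.
  Farthest demand point is N2 at travel time 32 (to D-α); all others are ≤ 32.
With {D-β} the worst case is 34.
With {D-γ} the worst case is 45.
No size-1 selection achieves below 32.

32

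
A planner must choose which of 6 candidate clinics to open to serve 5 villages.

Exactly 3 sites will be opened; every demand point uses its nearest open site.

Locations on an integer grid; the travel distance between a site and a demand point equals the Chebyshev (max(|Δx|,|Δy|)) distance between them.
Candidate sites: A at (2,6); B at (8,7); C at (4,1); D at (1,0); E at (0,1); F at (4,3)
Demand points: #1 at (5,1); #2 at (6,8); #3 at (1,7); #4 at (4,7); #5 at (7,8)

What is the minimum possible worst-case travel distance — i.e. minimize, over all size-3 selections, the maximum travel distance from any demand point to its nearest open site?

2

Open {A, B, C}.
  Farthest demand point is #2 at travel distance 2 (to B); all others are ≤ 2.
With {A, B, F} the worst case is 2.
With {A, B, D} the worst case is 4.
No size-3 selection achieves below 2.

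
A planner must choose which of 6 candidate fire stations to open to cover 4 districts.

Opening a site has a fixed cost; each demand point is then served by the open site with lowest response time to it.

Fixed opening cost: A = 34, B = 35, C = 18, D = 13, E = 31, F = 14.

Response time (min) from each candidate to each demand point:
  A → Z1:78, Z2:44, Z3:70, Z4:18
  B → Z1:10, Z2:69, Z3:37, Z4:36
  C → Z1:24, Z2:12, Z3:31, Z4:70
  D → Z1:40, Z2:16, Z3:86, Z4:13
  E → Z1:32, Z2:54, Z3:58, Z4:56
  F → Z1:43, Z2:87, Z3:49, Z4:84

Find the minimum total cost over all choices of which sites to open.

111

Open {C, D}: assign each demand point to its cheapest open site.
  Z1→C 24, Z2→C 12, Z3→C 31, Z4→D 13
  response time 80, fixed 31 → total 111.
Compare {B, D}: response time 76 + fixed 48 = 124.
Compare {C, D, F}: response time 80 + fixed 45 = 125.
Compare {B, C, D}: response time 66 + fixed 66 = 132.
All other subsets cost ≥ 124. Minimum total cost: 111.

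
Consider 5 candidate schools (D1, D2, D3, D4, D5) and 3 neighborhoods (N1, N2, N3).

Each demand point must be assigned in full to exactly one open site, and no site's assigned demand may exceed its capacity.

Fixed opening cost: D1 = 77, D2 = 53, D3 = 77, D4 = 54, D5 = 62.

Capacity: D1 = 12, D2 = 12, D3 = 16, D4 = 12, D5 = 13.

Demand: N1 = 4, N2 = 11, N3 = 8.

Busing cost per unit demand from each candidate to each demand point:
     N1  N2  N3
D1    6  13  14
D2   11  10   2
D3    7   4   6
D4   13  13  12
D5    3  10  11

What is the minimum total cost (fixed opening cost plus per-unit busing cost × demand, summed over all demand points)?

Open {D2, D3}; cheapest assignment that respects the capacities:
  D2 (cap 12, load 8): N3 — cost 8×2 = 16
  D3 (cap 16, load 15): N1, N2 — cost 4×7 + 11×4 = 72
  Shipping 88, fixed 130 → total 218.
  Any other capacity-feasible assignment to {D2, D3} ships for at least 88.
Compare {D2, D3, D5}: its best feasible assignment gives total 264.
Compare {D2, D3, D4}: its best feasible assignment gives total 272.
Every other set of open sites that can feasibly serve all demand totals ≥ 264 even under its best assignment. Minimum: 218.

218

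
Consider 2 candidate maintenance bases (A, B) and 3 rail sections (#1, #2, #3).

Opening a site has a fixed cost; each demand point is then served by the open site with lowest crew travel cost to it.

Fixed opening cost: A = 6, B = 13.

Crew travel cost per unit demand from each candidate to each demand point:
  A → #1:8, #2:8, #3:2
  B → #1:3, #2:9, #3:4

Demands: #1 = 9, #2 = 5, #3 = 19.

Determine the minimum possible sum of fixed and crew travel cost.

Open {A, B}: assign each demand point to its cheapest open site.
  #1→B 9×3=27, #2→A 5×8=40, #3→A 19×2=38
  crew travel cost 105, fixed 19 → total 124.
Compare {A}: crew travel cost 150 + fixed 6 = 156.
Compare {B}: crew travel cost 148 + fixed 13 = 161.

124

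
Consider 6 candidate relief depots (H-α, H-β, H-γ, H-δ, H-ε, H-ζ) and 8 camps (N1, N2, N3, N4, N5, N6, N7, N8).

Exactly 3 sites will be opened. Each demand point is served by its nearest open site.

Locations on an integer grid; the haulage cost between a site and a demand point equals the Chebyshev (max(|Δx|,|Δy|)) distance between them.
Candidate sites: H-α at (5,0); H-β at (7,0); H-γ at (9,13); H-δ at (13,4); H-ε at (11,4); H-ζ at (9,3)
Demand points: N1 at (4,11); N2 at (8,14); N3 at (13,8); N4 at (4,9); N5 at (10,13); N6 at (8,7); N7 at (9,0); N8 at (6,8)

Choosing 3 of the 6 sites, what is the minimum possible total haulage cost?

Open {H-β, H-γ, H-ε}.
  N1→H-γ 5, N2→H-γ 1, N3→H-ε 4, N4→H-γ 5, N5→H-γ 1, N6→H-ε 3, N7→H-β 2, N8→H-γ 5  ⇒ total 26.
Compare {H-γ, H-ε, H-ζ}: total 27.
Compare {H-α, H-γ, H-ε}: total 28.
No size-3 selection does better; minimum is 26.

26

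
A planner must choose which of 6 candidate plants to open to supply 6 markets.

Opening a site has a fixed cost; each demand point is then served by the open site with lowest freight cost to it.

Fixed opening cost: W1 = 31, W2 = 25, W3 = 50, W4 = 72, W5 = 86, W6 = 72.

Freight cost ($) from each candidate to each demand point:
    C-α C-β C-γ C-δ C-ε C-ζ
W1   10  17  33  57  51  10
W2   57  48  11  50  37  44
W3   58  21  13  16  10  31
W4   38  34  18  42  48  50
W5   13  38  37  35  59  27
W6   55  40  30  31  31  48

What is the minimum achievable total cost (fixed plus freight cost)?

Open {W1, W3}: assign each demand point to its cheapest open site.
  C-α→W1 10, C-β→W1 17, C-γ→W3 13, C-δ→W3 16, C-ε→W3 10, C-ζ→W1 10
  freight cost 76, fixed 81 → total 157.
Compare {W1, W2, W3}: freight cost 74 + fixed 106 = 180.
Compare {W1, W2}: freight cost 135 + fixed 56 = 191.
Compare {W3}: freight cost 149 + fixed 50 = 199.
All other subsets cost ≥ 180. Minimum total cost: 157.

157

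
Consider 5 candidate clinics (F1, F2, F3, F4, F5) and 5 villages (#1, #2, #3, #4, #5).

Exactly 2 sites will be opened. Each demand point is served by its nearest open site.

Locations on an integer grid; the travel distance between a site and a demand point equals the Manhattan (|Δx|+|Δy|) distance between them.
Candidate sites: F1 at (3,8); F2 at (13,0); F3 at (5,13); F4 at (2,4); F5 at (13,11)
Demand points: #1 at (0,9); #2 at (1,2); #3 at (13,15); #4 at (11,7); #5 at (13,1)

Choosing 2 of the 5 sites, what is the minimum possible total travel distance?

30

Open {F4, F5}.
  #1→F4 7, #2→F4 3, #3→F5 4, #4→F5 6, #5→F5 10  ⇒ total 30.
Compare {F1, F5}: total 32.
Compare {F2, F4}: total 35.
No size-2 selection does better; minimum is 30.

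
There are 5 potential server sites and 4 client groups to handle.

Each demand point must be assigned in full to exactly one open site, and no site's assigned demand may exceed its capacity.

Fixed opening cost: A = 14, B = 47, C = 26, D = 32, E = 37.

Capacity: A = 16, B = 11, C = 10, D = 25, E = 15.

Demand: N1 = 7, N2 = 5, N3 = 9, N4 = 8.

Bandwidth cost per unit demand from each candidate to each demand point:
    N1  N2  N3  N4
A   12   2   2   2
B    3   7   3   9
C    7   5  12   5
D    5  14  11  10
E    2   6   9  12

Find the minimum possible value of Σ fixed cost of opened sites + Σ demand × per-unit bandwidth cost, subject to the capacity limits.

159

Open {A, C, E}; cheapest assignment that respects the capacities:
  A (cap 16, load 14): N2, N3 — cost 5×2 + 9×2 = 28
  C (cap 10, load 8): N4 — cost 8×5 = 40
  E (cap 15, load 7): N1 — cost 7×2 = 14
  Shipping 82, fixed 77 → total 159.
  Any other capacity-feasible assignment to {A, C, E} ships for at least 82.
Compare {A, B, E}: its best feasible assignment gives total 165.
Compare {A, C, D}: its best feasible assignment gives total 175.
Every other set of open sites that can feasibly serve all demand totals ≥ 165 even under its best assignment. Minimum: 159.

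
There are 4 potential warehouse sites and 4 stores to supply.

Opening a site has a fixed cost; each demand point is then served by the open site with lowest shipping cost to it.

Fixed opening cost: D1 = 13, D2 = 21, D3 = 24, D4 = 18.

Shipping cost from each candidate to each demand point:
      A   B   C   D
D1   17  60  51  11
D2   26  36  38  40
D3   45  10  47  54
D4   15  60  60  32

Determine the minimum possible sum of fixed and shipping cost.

122

Open {D1, D3}: assign each demand point to its cheapest open site.
  A→D1 17, B→D3 10, C→D3 47, D→D1 11
  shipping cost 85, fixed 37 → total 122.
Compare {D1, D2, D3}: shipping cost 76 + fixed 58 = 134.
Compare {D1, D2}: shipping cost 102 + fixed 34 = 136.
Compare {D1, D3, D4}: shipping cost 83 + fixed 55 = 138.
All other subsets cost ≥ 134. Minimum total cost: 122.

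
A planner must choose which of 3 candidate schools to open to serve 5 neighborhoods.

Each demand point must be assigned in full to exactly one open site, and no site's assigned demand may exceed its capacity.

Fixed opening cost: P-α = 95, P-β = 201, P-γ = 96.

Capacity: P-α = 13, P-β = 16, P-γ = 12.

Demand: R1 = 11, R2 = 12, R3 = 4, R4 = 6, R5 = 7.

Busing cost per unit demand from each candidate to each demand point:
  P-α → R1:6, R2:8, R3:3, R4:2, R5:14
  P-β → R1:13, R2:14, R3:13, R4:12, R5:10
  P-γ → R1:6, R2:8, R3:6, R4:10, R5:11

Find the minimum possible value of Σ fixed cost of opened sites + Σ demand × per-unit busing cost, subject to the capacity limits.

Open {P-α, P-β, P-γ}; cheapest assignment that respects the capacities:
  P-α (cap 13, load 13): R4, R5 — cost 6×2 + 7×14 = 110
  P-β (cap 16, load 16): R2, R3 — cost 12×14 + 4×13 = 220
  P-γ (cap 12, load 11): R1 — cost 11×6 = 66
  Shipping 396, fixed 392 → total 788.
  Any other capacity-feasible assignment to {P-α, P-β, P-γ} ships for at least 396.
Total demand is 40 and no other set of sites has combined capacity ≥ 40, so {P-α, P-β, P-γ} is the only feasible choice of open sites. Minimum: 788.

788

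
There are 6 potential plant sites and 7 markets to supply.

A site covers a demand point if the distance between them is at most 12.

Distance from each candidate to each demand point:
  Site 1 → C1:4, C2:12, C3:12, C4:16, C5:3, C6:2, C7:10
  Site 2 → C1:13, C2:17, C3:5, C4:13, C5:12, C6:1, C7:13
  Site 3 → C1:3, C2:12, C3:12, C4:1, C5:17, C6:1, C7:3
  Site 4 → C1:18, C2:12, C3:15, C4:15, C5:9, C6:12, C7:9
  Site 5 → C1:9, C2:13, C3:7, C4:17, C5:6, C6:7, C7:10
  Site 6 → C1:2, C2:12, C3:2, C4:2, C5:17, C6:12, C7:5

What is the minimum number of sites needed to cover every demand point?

2

Coverage sets (demand points within 12 of each site):
  Site 1: {C1, C2, C3, C5, C6, C7}
  Site 2: {C3, C5, C6}
  Site 3: {C1, C2, C3, C4, C6, C7}
  Site 4: {C2, C5, C6, C7}
  Site 5: {C1, C3, C5, C6, C7}
  Site 6: {C1, C2, C3, C4, C6, C7}
No single site covers all 7 demand points.
But {Site 1, Site 3} covers everything, so the minimum is 2.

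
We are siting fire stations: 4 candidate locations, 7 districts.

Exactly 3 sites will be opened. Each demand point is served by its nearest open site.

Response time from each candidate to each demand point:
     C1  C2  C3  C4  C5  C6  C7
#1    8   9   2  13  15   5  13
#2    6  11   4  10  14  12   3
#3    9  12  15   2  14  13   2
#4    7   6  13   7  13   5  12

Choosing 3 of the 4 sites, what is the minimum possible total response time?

Open {#1, #3, #4}.
  C1→#4 7, C2→#4 6, C3→#1 2, C4→#3 2, C5→#4 13, C6→#1 5, C7→#3 2  ⇒ total 37.
Compare {#2, #3, #4}: total 38.
Compare {#1, #2, #3}: total 40.
No size-3 selection does better; minimum is 37.

37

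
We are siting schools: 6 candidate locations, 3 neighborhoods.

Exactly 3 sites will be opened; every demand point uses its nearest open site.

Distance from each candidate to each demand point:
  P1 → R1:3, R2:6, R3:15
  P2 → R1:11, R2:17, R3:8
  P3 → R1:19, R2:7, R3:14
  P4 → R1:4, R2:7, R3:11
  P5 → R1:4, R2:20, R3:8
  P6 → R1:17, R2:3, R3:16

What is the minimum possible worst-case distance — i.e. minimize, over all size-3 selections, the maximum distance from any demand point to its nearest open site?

Open {P1, P2, P3}.
  Farthest demand point is R3 at distance 8 (to P2); all others are ≤ 8.
With {P1, P2, P4} the worst case is 8.
With {P1, P2, P5} the worst case is 8.
No size-3 selection achieves below 8.

8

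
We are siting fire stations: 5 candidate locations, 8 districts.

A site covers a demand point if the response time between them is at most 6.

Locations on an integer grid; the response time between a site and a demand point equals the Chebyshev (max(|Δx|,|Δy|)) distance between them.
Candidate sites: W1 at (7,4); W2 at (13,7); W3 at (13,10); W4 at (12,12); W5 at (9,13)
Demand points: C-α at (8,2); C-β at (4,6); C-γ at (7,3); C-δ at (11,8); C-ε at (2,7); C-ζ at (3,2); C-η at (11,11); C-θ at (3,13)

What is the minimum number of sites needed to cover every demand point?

Coverage sets (demand points within 6 of each site):
  W1: {C-α, C-β, C-γ, C-δ, C-ε, C-ζ}
  W2: {C-α, C-γ, C-δ, C-η}
  W3: {C-δ, C-η}
  W4: {C-δ, C-η}
  W5: {C-δ, C-η, C-θ}
No single site covers all 8 demand points.
But {W1, W5} covers everything, so the minimum is 2.

2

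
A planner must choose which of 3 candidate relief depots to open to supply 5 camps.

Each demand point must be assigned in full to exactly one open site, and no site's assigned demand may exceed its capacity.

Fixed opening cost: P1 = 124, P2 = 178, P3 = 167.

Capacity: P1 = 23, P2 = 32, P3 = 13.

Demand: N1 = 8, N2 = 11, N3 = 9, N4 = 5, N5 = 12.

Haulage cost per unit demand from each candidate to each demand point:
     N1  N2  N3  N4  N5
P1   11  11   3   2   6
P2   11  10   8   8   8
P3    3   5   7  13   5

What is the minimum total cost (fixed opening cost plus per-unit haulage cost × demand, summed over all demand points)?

Open {P1, P2}; cheapest assignment that respects the capacities:
  P1 (cap 23, load 22): N1, N3, N4 — cost 8×11 + 9×3 + 5×2 = 125
  P2 (cap 32, load 23): N2, N5 — cost 11×10 + 12×8 = 206
  Shipping 331, fixed 302 → total 633.
  Any other capacity-feasible assignment to {P1, P2} ships for at least 331.
Compare {P2, P3}: its best feasible assignment gives total 712.
Compare {P1, P2, P3}: its best feasible assignment gives total 736.
Every other set of open sites that can feasibly serve all demand totals ≥ 712 even under its best assignment. Minimum: 633.

633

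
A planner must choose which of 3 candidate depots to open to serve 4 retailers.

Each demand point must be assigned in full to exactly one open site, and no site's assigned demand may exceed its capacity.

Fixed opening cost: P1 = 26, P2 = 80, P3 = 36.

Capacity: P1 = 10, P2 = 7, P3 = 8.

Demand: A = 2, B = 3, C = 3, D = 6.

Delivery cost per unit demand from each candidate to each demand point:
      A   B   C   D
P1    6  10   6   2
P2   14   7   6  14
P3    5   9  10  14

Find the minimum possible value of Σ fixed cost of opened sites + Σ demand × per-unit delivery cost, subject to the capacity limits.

129

Open {P1, P3}; cheapest assignment that respects the capacities:
  P1 (cap 10, load 9): C, D — cost 3×6 + 6×2 = 30
  P3 (cap 8, load 5): A, B — cost 2×5 + 3×9 = 37
  Shipping 67, fixed 62 → total 129.
  Any other capacity-feasible assignment to {P1, P3} ships for at least 67.
Compare {P1, P2}: its best feasible assignment gives total 169.
Compare {P1, P2, P3}: its best feasible assignment gives total 203.
Every other set of open sites that can feasibly serve all demand totals ≥ 169 even under its best assignment. Minimum: 129.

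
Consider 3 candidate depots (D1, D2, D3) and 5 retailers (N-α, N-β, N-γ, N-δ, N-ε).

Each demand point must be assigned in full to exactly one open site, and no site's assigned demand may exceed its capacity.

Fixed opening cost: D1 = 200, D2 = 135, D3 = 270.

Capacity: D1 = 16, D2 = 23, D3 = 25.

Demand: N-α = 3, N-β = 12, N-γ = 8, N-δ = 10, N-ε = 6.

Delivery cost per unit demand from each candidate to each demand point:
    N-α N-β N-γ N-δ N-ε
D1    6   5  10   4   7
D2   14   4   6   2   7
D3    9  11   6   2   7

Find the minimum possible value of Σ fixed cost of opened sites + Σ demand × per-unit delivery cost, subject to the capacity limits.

Open {D1, D2}; cheapest assignment that respects the capacities:
  D1 (cap 16, load 16): N-δ, N-ε — cost 10×4 + 6×7 = 82
  D2 (cap 23, load 23): N-α, N-β, N-γ — cost 3×14 + 12×4 + 8×6 = 138
  Shipping 220, fixed 335 → total 555.
  Any other capacity-feasible assignment to {D1, D2} ships for at least 220.
Compare {D2, D3}: its best feasible assignment gives total 590.
Compare {D1, D3}: its best feasible assignment gives total 658.
Every other set of open sites that can feasibly serve all demand totals ≥ 590 even under its best assignment. Minimum: 555.

555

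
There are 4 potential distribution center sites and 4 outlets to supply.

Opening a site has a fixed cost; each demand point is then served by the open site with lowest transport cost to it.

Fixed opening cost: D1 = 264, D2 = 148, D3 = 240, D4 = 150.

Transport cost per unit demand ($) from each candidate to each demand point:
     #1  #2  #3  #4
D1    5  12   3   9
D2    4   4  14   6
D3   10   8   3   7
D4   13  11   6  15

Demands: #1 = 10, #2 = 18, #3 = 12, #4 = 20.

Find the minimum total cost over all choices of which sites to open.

Open {D2}: assign each demand point to its cheapest open site.
  #1→D2 10×4=40, #2→D2 18×4=72, #3→D2 12×14=168, #4→D2 20×6=120
  transport cost 400, fixed 148 → total 548.
Compare {D2, D4}: transport cost 304 + fixed 298 = 602.
Compare {D2, D3}: transport cost 268 + fixed 388 = 656.
Compare {D3}: transport cost 420 + fixed 240 = 660.
All other subsets cost ≥ 602. Minimum total cost: 548.

548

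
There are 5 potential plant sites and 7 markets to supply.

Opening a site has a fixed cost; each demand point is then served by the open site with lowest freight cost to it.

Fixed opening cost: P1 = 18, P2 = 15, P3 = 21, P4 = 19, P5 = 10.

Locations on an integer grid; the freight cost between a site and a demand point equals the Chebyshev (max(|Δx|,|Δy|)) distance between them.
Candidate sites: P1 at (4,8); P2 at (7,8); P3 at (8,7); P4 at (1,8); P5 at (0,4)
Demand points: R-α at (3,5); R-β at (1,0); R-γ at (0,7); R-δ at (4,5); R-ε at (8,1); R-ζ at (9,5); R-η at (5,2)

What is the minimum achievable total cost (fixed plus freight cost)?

46

Open {P5}: assign each demand point to its cheapest open site.
  R-α→P5 3, R-β→P5 4, R-γ→P5 3, R-δ→P5 4, R-ε→P5 8, R-ζ→P5 9, R-η→P5 5
  freight cost 36, fixed 10 → total 46.
Compare {P2}: freight cost 38 + fixed 15 = 53.
Compare {P2, P5}: freight cost 28 + fixed 25 = 53.
Compare {P1}: freight cost 36 + fixed 18 = 54.
All other subsets cost ≥ 53. Minimum total cost: 46.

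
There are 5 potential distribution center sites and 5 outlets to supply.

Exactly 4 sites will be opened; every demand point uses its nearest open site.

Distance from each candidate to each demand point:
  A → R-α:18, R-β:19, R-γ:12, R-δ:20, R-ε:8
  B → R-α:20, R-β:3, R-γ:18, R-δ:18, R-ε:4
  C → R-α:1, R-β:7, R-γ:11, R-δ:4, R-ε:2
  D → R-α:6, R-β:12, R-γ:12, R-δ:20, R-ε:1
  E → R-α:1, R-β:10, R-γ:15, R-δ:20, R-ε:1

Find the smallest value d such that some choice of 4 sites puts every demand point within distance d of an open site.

Open {A, B, C, D}.
  Farthest demand point is R-γ at distance 11 (to C); all others are ≤ 11.
With {A, B, C, E} the worst case is 11.
With {A, C, D, E} the worst case is 11.
No size-4 selection achieves below 11.

11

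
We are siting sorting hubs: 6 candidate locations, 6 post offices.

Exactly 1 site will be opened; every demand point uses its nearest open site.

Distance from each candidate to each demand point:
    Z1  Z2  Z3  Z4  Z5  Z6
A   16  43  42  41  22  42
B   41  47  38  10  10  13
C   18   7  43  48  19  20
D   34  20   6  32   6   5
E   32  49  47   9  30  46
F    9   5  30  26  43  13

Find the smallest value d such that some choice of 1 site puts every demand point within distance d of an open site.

Open {D}.
  Farthest demand point is Z1 at distance 34 (to D); all others are ≤ 34.
With {A} the worst case is 43.
With {F} the worst case is 43.
No size-1 selection achieves below 34.

34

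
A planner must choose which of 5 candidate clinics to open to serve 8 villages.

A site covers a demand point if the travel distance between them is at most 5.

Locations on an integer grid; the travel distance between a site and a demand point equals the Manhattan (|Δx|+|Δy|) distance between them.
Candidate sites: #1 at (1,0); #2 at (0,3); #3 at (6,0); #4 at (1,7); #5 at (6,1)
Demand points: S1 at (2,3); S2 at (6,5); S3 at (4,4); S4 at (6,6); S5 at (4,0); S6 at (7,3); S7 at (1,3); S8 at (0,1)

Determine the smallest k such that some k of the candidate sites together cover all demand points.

2

Coverage sets (demand points within 5 of each site):
  #1: {S1, S5, S7, S8}
  #2: {S1, S3, S7, S8}
  #3: {S2, S5, S6}
  #4: {S1, S7}
  #5: {S2, S3, S4, S5, S6}
No single site covers all 8 demand points.
But {#1, #5} covers everything, so the minimum is 2.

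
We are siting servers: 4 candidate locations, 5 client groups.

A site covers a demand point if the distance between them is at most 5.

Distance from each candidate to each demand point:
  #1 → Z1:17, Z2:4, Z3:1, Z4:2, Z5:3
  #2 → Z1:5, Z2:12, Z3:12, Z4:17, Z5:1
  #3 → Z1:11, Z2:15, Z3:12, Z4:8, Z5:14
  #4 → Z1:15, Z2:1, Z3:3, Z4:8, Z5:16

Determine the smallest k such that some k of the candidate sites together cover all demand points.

2

Coverage sets (demand points within 5 of each site):
  #1: {Z2, Z3, Z4, Z5}
  #2: {Z1, Z5}
  #3: {}
  #4: {Z2, Z3}
No single site covers all 5 demand points.
But {#1, #2} covers everything, so the minimum is 2.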